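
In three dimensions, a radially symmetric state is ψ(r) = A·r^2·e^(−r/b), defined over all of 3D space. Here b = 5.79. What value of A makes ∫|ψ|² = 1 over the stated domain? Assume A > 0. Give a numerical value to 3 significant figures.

A ≈ 0.000255

Normalization requires ∫|ψ|² 4πr² dr = 1, integrated from 0 to ∞.
(Spherical symmetry: dV = 4πr² dr.)
∫|ψ|² 4πr² dr = A²·(45·π·b^7/2).
With b = 5.79: A² = 6.485E-8 and A = 0.0002547.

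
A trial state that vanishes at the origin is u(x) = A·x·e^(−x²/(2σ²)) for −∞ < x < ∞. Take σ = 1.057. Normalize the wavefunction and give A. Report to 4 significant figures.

A ≈ 0.9775

We need A² ∫|f|² dx = 1, taking the integral from −∞ to ∞.
With u = A·x·e^(−x²/(2σ²)), the integral evaluates to A²·[√(π)·σ^3/2].
So A² = (√(π)·σ^3/2)^(−1).
Substituting σ = 1.057 gives A² = 0.95550, so A = 0.97750.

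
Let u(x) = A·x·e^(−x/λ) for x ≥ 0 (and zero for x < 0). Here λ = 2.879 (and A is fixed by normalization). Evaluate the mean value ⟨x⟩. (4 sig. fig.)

⟨x⟩ ≈ 4.319

The expectation value is the |u|²-weighted average of x: ∫ x|u|² dx.
Using ∫₀^∞ xⁿ e^(−αx) dx = n!/αⁿ⁺¹, the ratio of the moment integral to the normalization integral gives ⟨x⟩ = 3·λ/2.
Putting λ = 2.879 gives 4.3185.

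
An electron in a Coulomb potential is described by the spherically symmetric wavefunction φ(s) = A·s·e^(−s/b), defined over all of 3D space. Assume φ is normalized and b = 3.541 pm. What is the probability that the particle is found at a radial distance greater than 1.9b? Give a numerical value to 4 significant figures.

P ≈ 0.6678

Integrate the radial probability density 4πs²|φ|² over s > 1.9b.
A² is fixed by ∫₀^∞ 4πs²|φ|² ds = 1, i.e. A² = (3·π·b^5)^(−1).
Substituting u = s/b, A², 4π and the length scale all cancel in the ratio: P = ∫_{1.9}^{∞} u^4·e^(-2·u) du / ∫_{0}^{∞} u^4·e^(-2·u) du.
With ∫ u^4·e^(-2·u) du = -(u^4/2 + u^3 + 3·u^2/2 + 3·u/2 + 3/4)·e^(-2·u) + C, the region integral is ≈ 0.500883 and the full one is 3/4.
The region integral divided by the full integral gives P = 0.66784.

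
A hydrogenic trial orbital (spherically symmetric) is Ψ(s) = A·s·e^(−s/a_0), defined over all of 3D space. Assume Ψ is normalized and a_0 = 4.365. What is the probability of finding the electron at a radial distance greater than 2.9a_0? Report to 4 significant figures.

With dV = 4πs²ds, the probability is ∫|Ψ|² dV over s > 2.9a_0.
Normalization gives A² = 1/(3·π·a_0^5).
Substituting u = s/a_0, A², 4π and the length scale all cancel in the ratio: P = ∫_{2.9}^{∞} u^4·e^(-2·u) du / ∫_{0}^{∞} u^4·e^(-2·u) du.
An antiderivative of u^4·e^(-2·u) is -(u^4/2 + u^3 + 3·u^2/2 + 3·u/2 + 3/4)·e^(-2·u); evaluating from 2.9 to ∞ gives ≈ 0.234539, while the full integral is 3/4.
This evaluates to P = 0.31272.

P ≈ 0.3127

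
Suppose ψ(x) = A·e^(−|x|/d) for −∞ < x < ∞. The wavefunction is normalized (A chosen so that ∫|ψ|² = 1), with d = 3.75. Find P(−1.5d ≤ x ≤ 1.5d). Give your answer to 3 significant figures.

P ≈ 0.950

P = ∫_{−1.5d}^{1.5d} |ψ(x)|² dx.
The normalization integral ∫|ψ|²dx over the whole domain equals d·A², and A² cancels in the ratio.
Both integrals are even about x = 0, so only the x ≥ 0 halves are needed (the factors of 2 cancel). Substituting u = x/d, A² and the length scale cancel in the ratio: P = ∫_{0}^{1.5} e^(-2·u) du / ∫_{0}^{∞} e^(-2·u) du.
An antiderivative of e^(-2·u) is -e^(-2·u)/2; evaluating from 0 to 1.5 gives 1/2 - e^(-3)/2, while the full integral is 1/2.
Evaluating gives P = 0.9502.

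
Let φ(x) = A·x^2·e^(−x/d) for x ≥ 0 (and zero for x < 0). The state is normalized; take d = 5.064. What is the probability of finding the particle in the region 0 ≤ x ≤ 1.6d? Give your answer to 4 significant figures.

P ≈ 0.2194

|φ|² is the probability density, so P = ∫_{0}^{1.6d} |φ|² dx.
The normalization integral ∫|φ|²dx over the whole domain equals 3·d^5/4·A², and A² cancels in the ratio.
Substituting u = x/d, A² and the length scale cancel in the ratio: P = ∫_{0}^{1.6} u^4·e^(-2·u) du / ∫_{0}^{∞} u^4·e^(-2·u) du.
An antiderivative of u^4·e^(-2·u) is -(u^4/2 + u^3 + 3·u^2/2 + 3·u/2 + 3/4)·e^(-2·u); evaluating from 0 to 1.6 gives ≈ 0.164541, while the full integral is 3/4.
This works out to P = 0.21939.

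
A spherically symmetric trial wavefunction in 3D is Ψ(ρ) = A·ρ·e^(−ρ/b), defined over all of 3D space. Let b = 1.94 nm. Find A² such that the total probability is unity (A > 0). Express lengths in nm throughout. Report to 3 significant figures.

A^2 ≈ 0.00386 nm^(-5)

Normalization requires ∫|Ψ|² 4πρ² dρ = 1, integrated from 0 to ∞.
Recall ∫₀^∞ ρ^m e^(−ρ/β) dρ = m!·β^(m+1), carrying out the integral gives A² · 3·π·b^5.
Substituting b = 1.94 gives A² = 0.003861, so A = 0.06214.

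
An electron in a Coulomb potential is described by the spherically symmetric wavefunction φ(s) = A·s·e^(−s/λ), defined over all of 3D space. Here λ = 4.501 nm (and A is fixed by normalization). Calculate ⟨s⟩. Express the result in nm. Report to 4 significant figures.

⟨s⟩ = ∫ s |φ|² 4πs² ds over the full domain.
With ∫₀^∞ s^5 e^(−αs) ds = 5!/α^6, the ratio of the moment integral to the normalization integral gives ⟨s⟩ = 5·λ/2.
With λ = 4.501, ⟨s⟩ = 11.253.

⟨s⟩ ≈ 11.25 nm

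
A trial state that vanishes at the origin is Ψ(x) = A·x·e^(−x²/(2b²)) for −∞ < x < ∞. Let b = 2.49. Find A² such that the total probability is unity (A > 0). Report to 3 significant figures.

Require ∫ |Ψ|² dx = 1 over the whole domain.
Using the Gaussian integral ∫_{−∞}^{∞} e^(−αx²) dx = √(π/α), the integral (without the A² prefactor) comes out to √(π)·b^3/2.
So A² = (√(π)·b^3/2)^(−1).
Substituting b = 2.49 gives A² = 0.07309, so A = 0.2704.

A^2 ≈ 0.0731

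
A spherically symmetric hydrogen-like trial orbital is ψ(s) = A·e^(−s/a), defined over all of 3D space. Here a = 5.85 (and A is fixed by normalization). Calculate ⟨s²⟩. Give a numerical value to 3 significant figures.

The expectation value is the |ψ|²-weighted average of s^2: ∫ s^2|ψ|² 4πs² ds.
Using ∫₀^∞ sⁿ e^(−αs) ds = n!/αⁿ⁺¹, since the A² factors cancel between numerator and denominator, ⟨s²⟩ = 3·a^2.
Putting a = 5.85 gives 102.7.

⟨s^2⟩ ≈ 103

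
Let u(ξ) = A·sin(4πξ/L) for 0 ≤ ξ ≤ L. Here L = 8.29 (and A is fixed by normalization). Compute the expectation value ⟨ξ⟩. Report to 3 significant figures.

⟨ξ⟩ = ∫ ξ |u|² dξ over the full domain.
Evaluating both integrals, ⟨ξ⟩ = L/2.
Putting L = 8.29 gives 4.145.

⟨ξ⟩ ≈ 4.15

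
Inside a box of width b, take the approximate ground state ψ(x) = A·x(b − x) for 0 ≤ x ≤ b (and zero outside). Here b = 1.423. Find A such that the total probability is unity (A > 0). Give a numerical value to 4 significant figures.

A ≈ 2.268

We need A² ∫|f|² dx = 1, taking the integral from 0 to b.
Expanding the polynomial and integrating term by term, with ψ = A·x(b − x), the integral evaluates to A²·[b^5/30].
Hence A² = 1/[b^5/30].
With b = 1.423: A² = 5.1416 and A = 2.2675.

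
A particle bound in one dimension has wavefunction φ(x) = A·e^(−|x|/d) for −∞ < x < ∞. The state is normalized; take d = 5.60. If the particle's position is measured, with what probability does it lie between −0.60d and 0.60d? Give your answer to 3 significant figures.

P ≈ 0.699

The probability is P = ∫ |φ|² dx over [−0.60d, 0.60d].
With A² fixed by ∫|φ|² = 1, i.e. A² = (d)^(−1), substitute and integrate.
Both integrals are even about x = 0, so only the x ≥ 0 halves are needed (the factors of 2 cancel). Let u = x/d; then A² and the length scale cancel, so P = ∫_{0}^{0.60} e^(-2·u) du ÷ ∫_{0}^{∞} e^(-2·u) du.
An antiderivative of e^(-2·u) is -e^(-2·u)/2; evaluating from 0 to 0.60 gives 1/2 - e^(-6/5)/2, while the full integral is 1/2.
Taking the ratio, P = 0.6988.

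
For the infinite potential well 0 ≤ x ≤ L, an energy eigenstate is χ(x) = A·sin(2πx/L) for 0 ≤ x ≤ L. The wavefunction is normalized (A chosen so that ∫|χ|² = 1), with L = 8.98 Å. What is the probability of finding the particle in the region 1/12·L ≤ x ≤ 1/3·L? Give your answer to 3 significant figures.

P ≈ 0.388

P = ∫_{1/12·L}^{1/3·L} |χ(x)|² dx.
Since A² = 1/(L/2), this is the region integral divided by the full normalization integral.
Let u = x/L; then A² and the length scale cancel, so P = ∫_{1/12}^{1/3} sin(2·π·u)^2 du ÷ ∫_{0}^{1} sin(2·π·u)^2 du.
An antiderivative of sin(2·π·u)^2 is u/2 - sin(4·π·u)/(8·π); evaluating from 1/12 to 1/3 gives √(3)/(8·π) + 1/8, while the full integral is 1/2.
This works out to P = (√(3) + π)/(4·π).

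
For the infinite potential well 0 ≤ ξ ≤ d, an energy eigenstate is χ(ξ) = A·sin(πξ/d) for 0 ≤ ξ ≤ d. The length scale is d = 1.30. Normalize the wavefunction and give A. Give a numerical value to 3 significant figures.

A ≈ 1.24

We need A² ∫|f|² dξ = 1, taking the integral from 0 to d.
Using sin²θ = (1 − cos 2θ)/2, carrying out the integral gives A² · d/2.
So A² = (d/2)^(−1).
Plugging in d = 1.30 yields A = 1.240.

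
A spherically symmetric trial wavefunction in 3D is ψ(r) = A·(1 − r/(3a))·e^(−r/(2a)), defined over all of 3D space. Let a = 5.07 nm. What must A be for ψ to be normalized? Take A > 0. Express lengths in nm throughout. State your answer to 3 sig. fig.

We need A² ∫|f|² 4πr² dr = 1, taking the integral from 0 to ∞.
The angular integral contributes 4π, leaving ∫₀^∞ r²|ψ|² dr.
With ψ = A·(1 − r/(3a))·e^(−r/(2a)), the integral evaluates to A²·[8·π·a^3/3].
Setting this equal to 1 gives A² = 1/(8·π·a^3/3).
With a = 5.07: A² = 0.0009159 and A = 0.03026.

A ≈ 0.0303 nm^(-3/2)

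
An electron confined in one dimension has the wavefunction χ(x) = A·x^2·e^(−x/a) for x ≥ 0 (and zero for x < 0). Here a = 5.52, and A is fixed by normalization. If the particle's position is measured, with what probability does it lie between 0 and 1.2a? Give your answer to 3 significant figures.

P = ∫_{0}^{1.2a} |χ(x)|² dx.
With A² fixed by ∫|χ|² = 1, i.e. A² = (3·a^5/4)^(−1), substitute and integrate.
In terms of u = x/a (A² and the length scale cancel between numerator and denominator), P = [∫_{0}^{1.2} u^4·e^(-2·u) du] / [∫_{0}^{∞} u^4·e^(-2·u) du].
An antiderivative of u^4·e^(-2·u) is -(u^4/2 + u^3 + 3·u^2/2 + 3·u/2 + 3/4)·e^(-2·u); evaluating from 0 to 1.2 gives ≈ 0.071901, while the full integral is 3/4.
This works out to P = 0.09587.

P ≈ 0.0959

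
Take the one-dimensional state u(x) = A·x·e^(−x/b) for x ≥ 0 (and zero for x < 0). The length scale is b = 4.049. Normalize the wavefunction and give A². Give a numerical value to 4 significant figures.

Require ∫ |u|² dx = 1 over the whole domain.
Carrying out the integral gives A² · b^3/4.
Hence A² = 1/[b^3/4].
With b = 4.049: A² = 0.060258 and A = 0.24548.

A^2 ≈ 0.06026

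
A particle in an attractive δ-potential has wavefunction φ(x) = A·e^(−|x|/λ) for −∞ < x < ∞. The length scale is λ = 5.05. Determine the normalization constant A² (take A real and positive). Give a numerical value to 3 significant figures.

The normalization condition is ∫|φ|² dx = 1 from −∞ to ∞.
With ∫₀^∞ x^0 e^(−αx) dx = 0!/α^1, carrying out the integral gives A² · λ.
So A² = (λ)^(−1).
Plugging in λ = 5.05 yields A = 0.4450.

A^2 ≈ 0.198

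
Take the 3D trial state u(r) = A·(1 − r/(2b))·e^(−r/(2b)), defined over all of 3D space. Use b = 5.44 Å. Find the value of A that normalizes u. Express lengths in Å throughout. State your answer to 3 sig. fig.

A ≈ 0.0157 Å^(-3/2)

Normalization requires ∫|u|² 4πr² dr = 1, integrated from 0 to ∞.
The angular integral contributes 4π, leaving ∫₀^∞ r²|u|² dr.
∫|u|² 4πr² dr = A²·(8·π·b^3).
Plugging in b = 5.44 yields A = 0.01572.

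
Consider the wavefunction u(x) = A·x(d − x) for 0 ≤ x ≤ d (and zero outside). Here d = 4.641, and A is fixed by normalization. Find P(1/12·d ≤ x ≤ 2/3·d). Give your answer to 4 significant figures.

P ≈ 0.7850

|u|² is the probability density, so P = ∫_{1/12·d}^{2/3·d} |u|² dx.
The normalization integral ∫|u|²dx over the whole domain equals d^5/30·A², and A² cancels in the ratio.
In terms of t = x/d (A² and the length scale cancel between numerator and denominator), P = [∫_{1/12}^{2/3} t^2·(1 - t)^2 dt] / [∫_{0}^{1} t^2·(1 - t)^2 dt].
With ∫ t^2·(1 - t)^2 dt = t^3·(6·t^2 - 15·t + 10)/30 + C, the region integral is ≈ 0.0261679 and the full one is 1/30.
This works out to P = 0.78504.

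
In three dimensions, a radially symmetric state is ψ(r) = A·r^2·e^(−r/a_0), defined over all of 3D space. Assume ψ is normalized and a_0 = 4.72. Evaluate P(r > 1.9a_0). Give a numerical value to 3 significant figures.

P = ∫ |ψ|² 4πr² dr over r > 1.9a_0.
The full normalization integral is A²·[45·π·a_0^7/2] = 1, fixing A².
Let u = r/a_0; then A², 4π and the length scale all cancel, so P = ∫_{1.9}^{∞} u^6·e^(-2·u) du ÷ ∫_{0}^{∞} u^6·e^(-2·u) du.
Using ∫ u^6·e^(-2·u) du = -(4·u^6 + 12·u^5 + 30·u^4 + 60·u^3 + 90·u^2 + 90·u + 45)·e^(-2·u)/8, the numerator is ≈ 5.1137 and the denominator is 45/8.
Taking the ratio yields P = 0.9091.

P ≈ 0.909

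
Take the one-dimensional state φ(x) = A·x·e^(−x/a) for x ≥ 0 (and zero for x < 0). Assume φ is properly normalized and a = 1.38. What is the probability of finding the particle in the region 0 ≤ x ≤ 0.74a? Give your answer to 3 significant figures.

P ≈ 0.186

The probability is P = ∫ |φ|² dx over [0, 0.74a].
With A² fixed by ∫|φ|² = 1, i.e. A² = (a^3/4)^(−1), substitute and integrate.
Let u = x/a; then A² and the length scale cancel, so P = ∫_{0}^{0.74} u^2·e^(-2·u) du ÷ ∫_{0}^{∞} u^2·e^(-2·u) du.
Using ∫ u^2·e^(-2·u) du = -(2·u^2 + 2·u + 1)·e^(-2·u)/4, the numerator is 1/4 - 4469·e^(-37/25)/5000 and the denominator is 1/4.
This works out to P = 0.1861.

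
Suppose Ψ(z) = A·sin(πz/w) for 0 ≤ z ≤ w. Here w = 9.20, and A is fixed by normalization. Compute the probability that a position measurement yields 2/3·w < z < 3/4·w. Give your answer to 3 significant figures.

P ≈ 0.105

P = ∫_{2/3·w}^{3/4·w} |Ψ(z)|² dz.
Since A² = 1/(w/2), this is the region integral divided by the full normalization integral.
In terms of u = z/w (A² and the length scale cancel between numerator and denominator), P = [∫_{2/3}^{3/4} sin(π·u)^2 du] / [∫_{0}^{1} sin(π·u)^2 du].
An antiderivative of sin(π·u)^2 is u/2 - sin(2·π·u)/(4·π); evaluating from 2/3 to 3/4 gives -√(3)/(8·π) + 1/24 + 1/(4·π), while the full integral is 1/2.
Taking the ratio, P = (-3·√(3) + π + 6)/(12·π).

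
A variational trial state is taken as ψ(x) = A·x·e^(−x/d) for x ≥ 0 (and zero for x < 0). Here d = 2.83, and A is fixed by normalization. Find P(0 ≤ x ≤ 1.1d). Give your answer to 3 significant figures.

P ≈ 0.377

The probability is P = ∫ |ψ|² dx over [0, 1.1d].
With A² fixed by ∫|ψ|² = 1, i.e. A² = (d^3/4)^(−1), substitute and integrate.
Let u = x/d; then A² and the length scale cancel, so P = ∫_{0}^{1.1} u^2·e^(-2·u) du ÷ ∫_{0}^{∞} u^2·e^(-2·u) du.
An antiderivative of u^2·e^(-2·u) is -(2·u^2 + 2·u + 1)·e^(-2·u)/4; evaluating from 0 to 1.1 gives 1/4 - 281·e^(-11/5)/200, while the full integral is 1/4.
Evaluating gives P = 0.3773.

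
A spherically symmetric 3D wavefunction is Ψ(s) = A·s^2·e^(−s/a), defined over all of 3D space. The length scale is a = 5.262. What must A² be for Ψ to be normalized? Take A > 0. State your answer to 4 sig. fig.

Require ∫ |Ψ|² 4πs² ds = 1 over the whole domain.
In 3D with spherical symmetry the volume element is 4πs² ds.
Using ∫₀^∞ sⁿ e^(−αs) ds = n!/αⁿ⁺¹, ∫|Ψ|² 4πs² ds = A²·(45·π·a^7/2).
Setting this equal to 1 gives A² = 1/(45·π·a^7/2).
Substituting a = 5.262 gives A² = 1.2665E-7, so A = 0.00035588.

A^2 ≈ 1.267E-7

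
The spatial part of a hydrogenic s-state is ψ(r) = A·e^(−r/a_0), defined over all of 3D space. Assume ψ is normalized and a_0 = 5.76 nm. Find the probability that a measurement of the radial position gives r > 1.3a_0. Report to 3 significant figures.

P ≈ 0.518

P = ∫ |ψ|² 4πr² dr over r > 1.3a_0.
The full normalization integral is A²·[π·a_0^3] = 1, fixing A².
Substituting u = r/a_0, A², 4π and the length scale all cancel in the ratio: P = ∫_{1.3}^{∞} u^2·e^(-2·u) du / ∫_{0}^{∞} u^2·e^(-2·u) du.
With ∫ u^2·e^(-2·u) du = -(2·u^2 + 2·u + 1)·e^(-2·u)/4 + C, the region integral is 349·e^(-13/5)/200 and the full one is 1/4.
This evaluates to P = 0.5184.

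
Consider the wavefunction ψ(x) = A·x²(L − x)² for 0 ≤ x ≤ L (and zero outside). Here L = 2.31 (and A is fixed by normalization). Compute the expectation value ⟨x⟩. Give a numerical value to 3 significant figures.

⟨x⟩ ≈ 1.16

By definition ⟨x⟩ = ∫ x |ψ(x)|² dx.
Since the A² factors cancel between numerator and denominator, ⟨x⟩ = L/2.
Putting L = 2.31 gives 1.155.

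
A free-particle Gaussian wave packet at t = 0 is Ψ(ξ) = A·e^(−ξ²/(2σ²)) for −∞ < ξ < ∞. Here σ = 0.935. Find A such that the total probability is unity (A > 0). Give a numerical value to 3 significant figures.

Require ∫ |Ψ|² dξ = 1 over the whole domain.
Differentiating ∫e^(−αξ²) dξ = √(π/α) under α to get the higher moments, with Ψ = A·e^(−ξ²/(2σ²)), the integral evaluates to A²·[√(π)·σ].
So A² = (√(π)·σ)^(−1).
Substituting σ = 0.935 gives A² = 0.6034, so A = 0.7768.

A ≈ 0.777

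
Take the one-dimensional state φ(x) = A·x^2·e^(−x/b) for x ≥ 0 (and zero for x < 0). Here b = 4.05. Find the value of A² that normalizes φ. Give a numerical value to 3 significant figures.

A^2 ≈ 0.00122

Require ∫ |φ|² dx = 1 over the whole domain.
With ∫₀^∞ x^4 e^(−αx) dx = 4!/α^5, carrying out the integral gives A² · 3·b^5/4.
Substituting b = 4.05 gives A² = 0.001224, so A = 0.03498.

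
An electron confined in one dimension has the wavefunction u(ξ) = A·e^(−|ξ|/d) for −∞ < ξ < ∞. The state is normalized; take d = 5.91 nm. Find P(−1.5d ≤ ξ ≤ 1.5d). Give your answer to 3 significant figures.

P ≈ 0.950

P = ∫_{−1.5d}^{1.5d} |u(ξ)|² dξ.
Since A² = 1/(d), this is the region integral divided by the full normalization integral.
By symmetry take twice the ξ ≥ 0 contribution in numerator and denominator; the 2's cancel. Let t = ξ/d; then A² and the length scale cancel, so P = ∫_{0}^{1.5} e^(-2·t) dt ÷ ∫_{0}^{∞} e^(-2·t) dt.
An antiderivative of e^(-2·t) is -e^(-2·t)/2; evaluating from 0 to 1.5 gives 1/2 - e^(-3)/2, while the full integral is 1/2.
Evaluating gives P = 0.9502.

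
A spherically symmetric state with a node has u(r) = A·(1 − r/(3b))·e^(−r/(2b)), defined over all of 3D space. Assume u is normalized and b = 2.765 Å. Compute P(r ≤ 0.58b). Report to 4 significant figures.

P ≈ 0.04704

P = ∫ |u|² 4πr² dr over r ≤ 0.58b.
A² is fixed by ∫₀^∞ 4πr²|u|² dr = 1, i.e. A² = (8·π·b^3/3)^(−1).
In terms of t = r/b (A², 4π and the length scale all cancel between numerator and denominator), P = [∫_{0}^{0.58} t^2·(1 - t/3)^2·e^(-t) dt] / [∫_{0}^{∞} t^2·(1 - t/3)^2·e^(-t) dt].
Using ∫ t^2·(1 - t/3)^2·e^(-t) dt = (-t^4 + 2·t^3 - 3·t^2 - 6·t - 6)·e^(-t)/9, the numerator is ≈ 0.0313599 and the denominator is 2/3.
This evaluates to P = 0.047040.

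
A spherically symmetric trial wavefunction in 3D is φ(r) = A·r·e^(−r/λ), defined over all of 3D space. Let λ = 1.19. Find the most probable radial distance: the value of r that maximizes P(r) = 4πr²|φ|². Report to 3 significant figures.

The maximum of P(r) = 4πr²|φ|² occurs where its derivative vanishes.
This gives r = 2·λ.
With λ = 1.19, the most probable radial distance is 2.380.

r ≈ 2.38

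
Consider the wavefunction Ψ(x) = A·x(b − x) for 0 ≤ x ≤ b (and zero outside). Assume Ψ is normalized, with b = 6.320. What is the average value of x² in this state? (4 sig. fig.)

⟨x²⟩ = ∫ x^2 |Ψ|² dx over the full domain.
Expanding the polynomial and integrating term by term, evaluating both integrals, ⟨x²⟩ = 2·b^2/7.
With b = 6.320, ⟨x^2⟩ = 11.412.

⟨x^2⟩ ≈ 11.41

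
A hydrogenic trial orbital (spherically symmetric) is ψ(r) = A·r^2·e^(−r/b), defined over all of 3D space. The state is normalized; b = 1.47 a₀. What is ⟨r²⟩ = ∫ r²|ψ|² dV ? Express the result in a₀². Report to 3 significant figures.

⟨r^2⟩ ≈ 30.3 a₀^2

The expectation value is the |ψ|²-weighted average of r^2: ∫ r^2|ψ|² 4πr² dr.
Using ∫₀^∞ rⁿ e^(−αr) dr = n!/αⁿ⁺¹, evaluating both integrals, ⟨r²⟩ = 14·b^2.
With b = 1.47, ⟨r^2⟩ = 30.25.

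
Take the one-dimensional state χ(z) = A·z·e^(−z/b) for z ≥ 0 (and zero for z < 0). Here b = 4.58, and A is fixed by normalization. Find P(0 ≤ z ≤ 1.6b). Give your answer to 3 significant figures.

P ≈ 0.620

The probability is P = ∫ |χ|² dz over [0, 1.6b].
The normalization integral ∫|χ|²dz over the whole domain equals b^3/4·A², and A² cancels in the ratio.
In terms of u = z/b (A² and the length scale cancel between numerator and denominator), P = [∫_{0}^{1.6} u^2·e^(-2·u) du] / [∫_{0}^{∞} u^2·e^(-2·u) du].
Using ∫ u^2·e^(-2·u) du = -(2·u^2 + 2·u + 1)·e^(-2·u)/4, the numerator is 1/4 - 233·e^(-16/5)/100 and the denominator is 1/4.
Evaluating gives P = 0.6201.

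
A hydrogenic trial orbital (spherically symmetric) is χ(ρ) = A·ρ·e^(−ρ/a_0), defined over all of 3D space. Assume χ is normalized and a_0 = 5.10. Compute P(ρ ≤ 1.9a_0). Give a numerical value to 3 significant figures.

P ≈ 0.332

P = ∫ |χ|² 4πρ² dρ over ρ ≤ 1.9a_0.
Normalization gives A² = 1/(3·π·a_0^5).
Substituting u = ρ/a_0, A², 4π and the length scale all cancel in the ratio: P = ∫_{0}^{1.9} u^4·e^(-2·u) du / ∫_{0}^{∞} u^4·e^(-2·u) du.
With ∫ u^4·e^(-2·u) du = -(u^4/2 + u^3 + 3·u^2/2 + 3·u/2 + 3/4)·e^(-2·u) + C, the region integral is ≈ 0.24912 and the full one is 3/4.
This evaluates to P = 0.3322.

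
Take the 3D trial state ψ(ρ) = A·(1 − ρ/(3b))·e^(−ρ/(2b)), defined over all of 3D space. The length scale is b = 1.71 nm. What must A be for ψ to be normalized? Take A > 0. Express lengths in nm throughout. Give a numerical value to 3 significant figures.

Normalization requires ∫|ψ|² 4πρ² dρ = 1, integrated from 0 to ∞.
(Spherical symmetry: dV = 4πρ² dρ.)
With ∫₀^∞ ρ^4 e^(−αρ) dρ = 4!/α^5, ∫|ψ|² 4πρ² dρ = A²·(8·π·b^3/3).
So A² = (8·π·b^3/3)^(−1).
Plugging in b = 1.71 yields A = 0.1545.

A ≈ 0.155 nm^(-3/2)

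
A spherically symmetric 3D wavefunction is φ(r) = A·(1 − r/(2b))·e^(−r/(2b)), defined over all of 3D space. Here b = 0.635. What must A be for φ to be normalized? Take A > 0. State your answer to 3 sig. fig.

A ≈ 0.394

Require ∫ |φ|² 4πr² dr = 1 over the whole domain.
The angular integral contributes 4π, leaving ∫₀^∞ r²|φ|² dr.
Using ∫₀^∞ rⁿ e^(−αr) dr = n!/αⁿ⁺¹, ∫|φ|² 4πr² dr = A²·(8·π·b^3).
Plugging in b = 0.635 yields A = 0.3942.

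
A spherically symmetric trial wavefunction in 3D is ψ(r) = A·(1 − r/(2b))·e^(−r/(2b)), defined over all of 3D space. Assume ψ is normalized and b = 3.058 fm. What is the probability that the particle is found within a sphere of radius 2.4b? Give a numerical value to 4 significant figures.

P ≈ 0.05407

P = ∫ |ψ|² 4πr² dr over r ≤ 2.4b.
A² is fixed by ∫₀^∞ 4πr²|ψ|² dr = 1, i.e. A² = (8·π·b^3)^(−1).
In terms of u = r/b (A², 4π and the length scale all cancel between numerator and denominator), P = [∫_{0}^{2.4} u^2·(1 - u/2)^2·e^(-u) du] / [∫_{0}^{∞} u^2·(1 - u/2)^2·e^(-u) du].
With ∫ u^2·(1 - u/2)^2·e^(-u) du = -(u^4/4 + u^2 + 2·u + 2)·e^(-u) + C, the region integral is ≈ 0.108132 and the full one is 2.
The region integral divided by the full integral gives P = 0.054066.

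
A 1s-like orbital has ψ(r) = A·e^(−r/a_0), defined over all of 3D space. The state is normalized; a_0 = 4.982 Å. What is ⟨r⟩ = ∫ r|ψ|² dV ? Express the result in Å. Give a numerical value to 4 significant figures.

⟨r⟩ ≈ 7.473 Å

By definition ⟨r⟩ = ∫ r |ψ(r)|² 4πr² dr.
Evaluating both integrals, ⟨r⟩ = 3·a_0/2.
With a_0 = 4.982, ⟨r⟩ = 7.4730.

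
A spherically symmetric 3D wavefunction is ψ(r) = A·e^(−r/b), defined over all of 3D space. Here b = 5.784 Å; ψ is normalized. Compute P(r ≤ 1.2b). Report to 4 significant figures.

P ≈ 0.4303

P = ∫ |ψ|² 4πr² dr over r ≤ 1.2b.
The full normalization integral is A²·[π·b^3] = 1, fixing A².
Substituting u = r/b, A², 4π and the length scale all cancel in the ratio: P = ∫_{0}^{1.2} u^2·e^(-2·u) du / ∫_{0}^{∞} u^2·e^(-2·u) du.
Using ∫ u^2·e^(-2·u) du = -(2·u^2 + 2·u + 1)·e^(-2·u)/4, the numerator is 1/4 - 157·e^(-12/5)/100 and the denominator is 1/4.
The region integral divided by the full integral gives P = 0.43029.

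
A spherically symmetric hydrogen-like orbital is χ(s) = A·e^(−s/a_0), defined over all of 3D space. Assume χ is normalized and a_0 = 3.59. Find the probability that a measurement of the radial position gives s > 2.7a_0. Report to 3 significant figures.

P = ∫ |χ|² 4πs² ds over s > 2.7a_0.
The full normalization integral is A²·[π·a_0^3] = 1, fixing A².
Substituting u = s/a_0, A², 4π and the length scale all cancel in the ratio: P = ∫_{2.7}^{∞} u^2·e^(-2·u) du / ∫_{0}^{∞} u^2·e^(-2·u) du.
With ∫ u^2·e^(-2·u) du = -(2·u^2 + 2·u + 1)·e^(-2·u)/4 + C, the region integral is 1049·e^(-27/5)/200 and the full one is 1/4.
This evaluates to P = 0.09476.

P ≈ 0.0948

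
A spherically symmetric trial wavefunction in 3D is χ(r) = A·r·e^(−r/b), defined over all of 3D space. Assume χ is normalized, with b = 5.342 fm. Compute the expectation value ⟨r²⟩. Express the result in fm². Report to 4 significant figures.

⟨r²⟩ = ∫ r^2 |χ|² 4πr² dr over the full domain.
Evaluating both integrals, ⟨r²⟩ = 15·b^2/2.
With b = 5.342, ⟨r^2⟩ = 214.03.

⟨r^2⟩ ≈ 214.0 fm^2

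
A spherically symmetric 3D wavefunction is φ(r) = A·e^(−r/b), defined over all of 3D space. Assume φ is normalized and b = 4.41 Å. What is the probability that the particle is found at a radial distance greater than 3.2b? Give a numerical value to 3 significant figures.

P ≈ 0.0463

Integrate the radial probability density 4πr²|φ|² over r > 3.2b.
The full normalization integral is A²·[π·b^3] = 1, fixing A².
Substituting u = r/b, A², 4π and the length scale all cancel in the ratio: P = ∫_{3.2}^{∞} u^2·e^(-2·u) du / ∫_{0}^{∞} u^2·e^(-2·u) du.
Using ∫ u^2·e^(-2·u) du = -(2·u^2 + 2·u + 1)·e^(-2·u)/4, the numerator is 697·e^(-32/5)/100 and the denominator is 1/4.
This evaluates to P = 0.04632.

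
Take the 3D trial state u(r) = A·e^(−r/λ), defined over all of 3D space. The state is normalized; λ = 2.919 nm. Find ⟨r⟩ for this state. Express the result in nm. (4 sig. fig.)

⟨r⟩ ≈ 4.379 nm

⟨r⟩ = ∫ r |u|² 4πr² dr over the full domain.
Recall ∫₀^∞ r^m e^(−r/β) dr = m!·β^(m+1), the ratio of the moment integral to the normalization integral gives ⟨r⟩ = 3·λ/2.
With λ = 2.919, ⟨r⟩ = 4.3785.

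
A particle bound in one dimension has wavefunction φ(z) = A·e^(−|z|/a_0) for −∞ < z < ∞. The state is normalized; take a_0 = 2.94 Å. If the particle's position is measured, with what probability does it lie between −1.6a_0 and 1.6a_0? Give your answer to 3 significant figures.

The probability is P = ∫ |φ|² dz over [−1.6a_0, 1.6a_0].
With A² fixed by ∫|φ|² = 1, i.e. A² = (a_0)^(−1), substitute and integrate.
Both integrals are even about z = 0, so only the z ≥ 0 halves are needed (the factors of 2 cancel). Let u = z/a_0; then A² and the length scale cancel, so P = ∫_{0}^{1.6} e^(-2·u) du ÷ ∫_{0}^{∞} e^(-2·u) du.
An antiderivative of e^(-2·u) is -e^(-2·u)/2; evaluating from 0 to 1.6 gives 1/2 - e^(-16/5)/2, while the full integral is 1/2.
This works out to P = 0.9592.

P ≈ 0.959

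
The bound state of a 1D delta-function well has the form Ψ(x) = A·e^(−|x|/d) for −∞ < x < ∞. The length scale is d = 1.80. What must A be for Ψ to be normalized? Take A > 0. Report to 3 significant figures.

Require ∫ |Ψ|² dx = 1 over the whole domain.
∫|Ψ|² dx = A²·(d).
So A² = (d)^(−1).
Plugging in d = 1.80 yields A = 0.7454.

A ≈ 0.745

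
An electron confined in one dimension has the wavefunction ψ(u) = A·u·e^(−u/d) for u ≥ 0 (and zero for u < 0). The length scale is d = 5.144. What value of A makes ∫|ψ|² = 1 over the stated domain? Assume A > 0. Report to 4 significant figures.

A ≈ 0.1714

Normalization requires ∫|ψ|² du = 1, integrated from 0 to ∞.
Recall ∫₀^∞ u^m e^(−u/β) du = m!·β^(m+1), carrying out the integral gives A² · d^3/4.
So A² = (d^3/4)^(−1).
Plugging in d = 5.144 yields A = 0.17143.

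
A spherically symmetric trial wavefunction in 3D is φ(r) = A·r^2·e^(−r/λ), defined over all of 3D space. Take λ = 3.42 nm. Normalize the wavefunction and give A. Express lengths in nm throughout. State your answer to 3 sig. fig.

A ≈ 0.00161 nm^(-7/2)

Require ∫ |φ|² 4πr² dr = 1 over the whole domain.
Using ∫₀^∞ rⁿ e^(−αr) dr = n!/αⁿ⁺¹, carrying out the integral gives A² · 45·π·λ^7/2.
Setting this equal to 1 gives A² = 1/(45·π·λ^7/2).
Plugging in λ = 3.42 yields A = 0.001608.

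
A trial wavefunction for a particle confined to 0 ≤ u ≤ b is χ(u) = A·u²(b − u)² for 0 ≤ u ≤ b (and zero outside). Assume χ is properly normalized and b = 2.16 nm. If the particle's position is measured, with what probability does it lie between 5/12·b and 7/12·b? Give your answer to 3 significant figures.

P ≈ 0.395

The probability is P = ∫ |χ|² du over [5/12·b, 7/12·b].
With A² fixed by ∫|χ|² = 1, i.e. A² = (b^9/630)^(−1), substitute and integrate.
In terms of t = u/b (A² and the length scale cancel between numerator and denominator), P = [∫_{5/12}^{7/12} t^4·(1 - t)^4 dt] / [∫_{0}^{1} t^4·(1 - t)^4 dt].
An antiderivative of t^4·(1 - t)^4 is t^5·(70·t^4 - 315·t^3 + 540·t^2 - 420·t + 126)/630; evaluating from 5/12 to 7/12 gives ≈ 0.00062752, while the full integral is 1/630.
This works out to P = 0.3953.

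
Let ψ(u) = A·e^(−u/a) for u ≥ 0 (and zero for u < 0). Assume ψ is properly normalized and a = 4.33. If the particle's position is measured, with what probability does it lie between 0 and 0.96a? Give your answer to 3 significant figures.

P ≈ 0.853

The probability is P = ∫ |ψ|² du over [0, 0.96a].
Since A² = 1/(a/2), this is the region integral divided by the full normalization integral.
Let t = u/a; then A² and the length scale cancel, so P = ∫_{0}^{0.96} e^(-2·t) dt ÷ ∫_{0}^{∞} e^(-2·t) dt.
Using ∫ e^(-2·t) dt = -e^(-2·t)/2, the numerator is 1/2 - e^(-48/25)/2 and the denominator is 1/2.
Evaluating gives P = 0.8534.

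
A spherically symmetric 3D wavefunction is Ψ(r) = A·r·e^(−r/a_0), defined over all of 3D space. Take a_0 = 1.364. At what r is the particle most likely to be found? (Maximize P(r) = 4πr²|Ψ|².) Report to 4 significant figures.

r ≈ 2.728

Differentiate P(r) = 4πr²|Ψ|² with respect to r and set to zero.
This gives r = 2·a_0.
With a_0 = 1.364, the most probable radial distance is 2.7280.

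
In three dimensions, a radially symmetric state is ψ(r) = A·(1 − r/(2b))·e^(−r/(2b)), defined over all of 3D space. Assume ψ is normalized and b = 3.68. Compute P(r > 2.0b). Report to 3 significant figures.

With dV = 4πr²dr, the probability is ∫|ψ|² dV over r > 2.0b.
A² is fixed by ∫₀^∞ 4πr²|ψ|² dr = 1, i.e. A² = (8·π·b^3)^(−1).
Let u = r/b; then A², 4π and the length scale all cancel, so P = ∫_{2.0}^{∞} u^2·(1 - u/2)^2·e^(-u) du ÷ ∫_{0}^{∞} u^2·(1 - u/2)^2·e^(-u) du.
With ∫ u^2·(1 - u/2)^2·e^(-u) du = -(u^4/4 + u^2 + 2·u + 2)·e^(-u) + C, the region integral is 14·e^(-2) and the full one is 2.
The region integral divided by the full integral gives P = 0.9473.

P ≈ 0.947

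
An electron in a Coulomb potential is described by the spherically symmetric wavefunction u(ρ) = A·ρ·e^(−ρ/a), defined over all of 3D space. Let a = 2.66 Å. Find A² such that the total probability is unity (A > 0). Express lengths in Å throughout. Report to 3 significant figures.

A^2 ≈ 0.000797 Å^(-5)

We need A² ∫|f|² 4πρ² dρ = 1, taking the integral from 0 to ∞.
(Spherical symmetry: dV = 4πρ² dρ.)
∫|u|² 4πρ² dρ = A²·(3·π·a^5).
Hence A² = 1/[3·π·a^5].
Substituting a = 2.66 gives A² = 0.0007967, so A = 0.02823.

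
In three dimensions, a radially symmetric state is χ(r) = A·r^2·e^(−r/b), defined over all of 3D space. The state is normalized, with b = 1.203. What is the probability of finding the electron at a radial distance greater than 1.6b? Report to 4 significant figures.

With dV = 4πr²dr, the probability is ∫|χ|² dV over r > 1.6b.
The full normalization integral is A²·[45·π·b^7/2] = 1, fixing A².
In terms of u = r/b (A², 4π and the length scale all cancel between numerator and denominator), P = [∫_{1.6}^{∞} u^6·e^(-2·u) du] / [∫_{0}^{∞} u^6·e^(-2·u) du].
Using ∫ u^6·e^(-2·u) du = -(4·u^6 + 12·u^5 + 30·u^4 + 60·u^3 + 90·u^2 + 90·u + 45)·e^(-2·u)/8, the numerator is ≈ 5.37402 and the denominator is 45/8.
This evaluates to P = 0.95538.

P ≈ 0.9554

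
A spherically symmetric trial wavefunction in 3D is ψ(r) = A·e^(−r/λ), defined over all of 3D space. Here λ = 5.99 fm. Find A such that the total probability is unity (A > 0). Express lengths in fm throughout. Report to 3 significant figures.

We need A² ∫|f|² 4πr² dr = 1, taking the integral from 0 to ∞.
Using ∫₀^∞ rⁿ e^(−αr) dr = n!/αⁿ⁺¹, the integral (without the A² prefactor) comes out to π·λ^3.
Plugging in λ = 5.99 yields A = 0.03848.

A ≈ 0.0385 fm^(-3/2)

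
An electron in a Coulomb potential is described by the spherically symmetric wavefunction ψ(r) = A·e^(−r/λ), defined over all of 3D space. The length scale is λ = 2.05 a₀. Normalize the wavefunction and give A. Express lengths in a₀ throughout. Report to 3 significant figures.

Normalization requires ∫|ψ|² 4πr² dr = 1, integrated from 0 to ∞.
Recall ∫₀^∞ r^m e^(−r/β) dr = m!·β^(m+1), with ψ = A·e^(−r/λ), the integral evaluates to A²·[π·λ^3].
Setting this equal to 1 gives A² = 1/(π·λ^3).
With λ = 2.05: A² = 0.03695 and A = 0.1922.

A ≈ 0.192 a₀^(-3/2)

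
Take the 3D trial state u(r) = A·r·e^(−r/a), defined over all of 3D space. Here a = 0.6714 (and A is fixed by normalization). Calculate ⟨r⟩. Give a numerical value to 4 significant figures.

⟨r⟩ ≈ 1.679

The expectation value is the |u|²-weighted average of r: ∫ r|u|² 4πr² dr.
Using ∫₀^∞ rⁿ e^(−αr) dr = n!/αⁿ⁺¹, evaluating both integrals, ⟨r⟩ = 5·a/2.
Putting a = 0.6714 gives 1.6785.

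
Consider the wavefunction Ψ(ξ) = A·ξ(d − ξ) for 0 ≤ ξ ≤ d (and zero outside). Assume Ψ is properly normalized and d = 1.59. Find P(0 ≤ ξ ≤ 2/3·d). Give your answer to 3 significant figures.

P ≈ 0.790

|Ψ|² is the probability density, so P = ∫_{0}^{2/3·d} |Ψ|² dξ.
The normalization integral ∫|Ψ|²dξ over the whole domain equals d^5/30·A², and A² cancels in the ratio.
Substituting u = ξ/d, A² and the length scale cancel in the ratio: P = ∫_{0}^{2/3} u^2·(1 - u)^2 du / ∫_{0}^{1} u^2·(1 - u)^2 du.
Using ∫ u^2·(1 - u)^2 du = u^3·(6·u^2 - 15·u + 10)/30, the numerator is 32/1215 and the denominator is 1/30.
Taking the ratio, P = 64/81.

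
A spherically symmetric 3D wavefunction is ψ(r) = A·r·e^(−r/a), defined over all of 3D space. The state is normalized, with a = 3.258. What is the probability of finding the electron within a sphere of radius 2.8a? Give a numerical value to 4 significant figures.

P = ∫ |ψ|² 4πr² dr over r ≤ 2.8a.
The full normalization integral is A²·[3·π·a^5] = 1, fixing A².
Substituting u = r/a, A², 4π and the length scale all cancel in the ratio: P = ∫_{0}^{2.8} u^4·e^(-2·u) du / ∫_{0}^{∞} u^4·e^(-2·u) du.
Using ∫ u^4·e^(-2·u) du = -(u^4/2 + u^3 + 3·u^2/2 + 3·u/2 + 3/4)·e^(-2·u), the numerator is ≈ 0.493387 and the denominator is 3/4.
This evaluates to P = 0.65785.

P ≈ 0.6578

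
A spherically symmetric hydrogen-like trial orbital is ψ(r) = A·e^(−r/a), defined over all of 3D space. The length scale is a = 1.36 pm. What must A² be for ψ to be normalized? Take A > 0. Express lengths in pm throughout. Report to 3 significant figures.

A^2 ≈ 0.127 pm^(-3)

The normalization condition is ∫|ψ|² 4πr² dr = 1 from 0 to ∞.
The angular integral contributes 4π, leaving ∫₀^∞ r²|ψ|² dr.
Recall ∫₀^∞ r^m e^(−r/β) dr = m!·β^(m+1), with ψ = A·e^(−r/a), the integral evaluates to A²·[π·a^3].
Setting this equal to 1 gives A² = 1/(π·a^3).
Substituting a = 1.36 gives A² = 0.1265, so A = 0.3557.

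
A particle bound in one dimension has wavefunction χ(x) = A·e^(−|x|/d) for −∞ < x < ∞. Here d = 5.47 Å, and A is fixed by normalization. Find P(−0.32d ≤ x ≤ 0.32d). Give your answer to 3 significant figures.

P ≈ 0.473

The probability is P = ∫ |χ|² dx over [−0.32d, 0.32d].
The normalization integral ∫|χ|²dx over the whole domain equals d·A², and A² cancels in the ratio.
By symmetry take twice the x ≥ 0 contribution in numerator and denominator; the 2's cancel. Let u = x/d; then A² and the length scale cancel, so P = ∫_{0}^{0.32} e^(-2·u) du ÷ ∫_{0}^{∞} e^(-2·u) du.
An antiderivative of e^(-2·u) is -e^(-2·u)/2; evaluating from 0 to 0.32 gives 1/2 - e^(-16/25)/2, while the full integral is 1/2.
Taking the ratio, P = 0.4727.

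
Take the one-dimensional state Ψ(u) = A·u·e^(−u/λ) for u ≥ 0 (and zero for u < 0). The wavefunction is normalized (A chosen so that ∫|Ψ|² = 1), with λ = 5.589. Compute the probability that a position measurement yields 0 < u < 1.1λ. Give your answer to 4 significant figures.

P = ∫_{0}^{1.1λ} |Ψ(u)|² du.
Since A² = 1/(λ^3/4), this is the region integral divided by the full normalization integral.
Let t = u/λ; then A² and the length scale cancel, so P = ∫_{0}^{1.1} t^2·e^(-2·t) dt ÷ ∫_{0}^{∞} t^2·e^(-2·t) dt.
With ∫ t^2·e^(-2·t) dt = -(2·t^2 + 2·t + 1)·e^(-2·t)/4 + C, the region integral is 1/4 - 281·e^(-11/5)/200 and the full one is 1/4.
This works out to P = 0.37729.

P ≈ 0.3773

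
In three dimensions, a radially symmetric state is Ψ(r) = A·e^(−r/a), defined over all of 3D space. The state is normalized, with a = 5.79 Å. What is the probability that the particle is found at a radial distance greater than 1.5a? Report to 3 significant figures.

Integrate the radial probability density 4πr²|Ψ|² over r > 1.5a.
A² is fixed by ∫₀^∞ 4πr²|Ψ|² dr = 1, i.e. A² = (π·a^3)^(−1).
Let u = r/a; then A², 4π and the length scale all cancel, so P = ∫_{1.5}^{∞} u^2·e^(-2·u) du ÷ ∫_{0}^{∞} u^2·e^(-2·u) du.
Using ∫ u^2·e^(-2·u) du = -(2·u^2 + 2·u + 1)·e^(-2·u)/4, the numerator is 17·e^(-3)/8 and the denominator is 1/4.
This evaluates to P = 0.4232.

P ≈ 0.423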